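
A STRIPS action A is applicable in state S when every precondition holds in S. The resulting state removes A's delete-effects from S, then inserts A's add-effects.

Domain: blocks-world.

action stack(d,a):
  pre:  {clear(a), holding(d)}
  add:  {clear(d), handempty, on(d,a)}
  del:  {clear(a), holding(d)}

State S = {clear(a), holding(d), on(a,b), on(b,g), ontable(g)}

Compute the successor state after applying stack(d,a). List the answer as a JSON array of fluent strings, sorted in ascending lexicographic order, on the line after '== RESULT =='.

Progress:
  pre ⊆ S: {clear(a), holding(d)} ⊆ S  — applicable
  S \ del = {on(a,b), on(b,g), ontable(g)}
  ∪ add   = {clear(d), handempty, on(a,b), on(b,g), on(d,a), ontable(g)}

== RESULT ==
["clear(d)", "handempty", "on(a,b)", "on(b,g)", "on(d,a)", "ontable(g)"]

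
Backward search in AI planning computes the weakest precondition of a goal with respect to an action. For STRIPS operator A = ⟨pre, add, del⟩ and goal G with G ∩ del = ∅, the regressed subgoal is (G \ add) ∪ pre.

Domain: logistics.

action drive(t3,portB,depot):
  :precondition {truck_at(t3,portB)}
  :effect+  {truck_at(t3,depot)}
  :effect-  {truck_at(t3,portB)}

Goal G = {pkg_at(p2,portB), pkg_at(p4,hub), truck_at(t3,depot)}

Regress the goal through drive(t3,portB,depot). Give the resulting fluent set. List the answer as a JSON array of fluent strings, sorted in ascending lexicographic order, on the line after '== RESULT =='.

Regress:
  G ∩ del = {}  (empty — regression defined)
  G \ add = {pkg_at(p2,portB), pkg_at(p4,hub), truck_at(t3,depot)} \ {truck_at(t3,depot)} = {pkg_at(p2,portB), pkg_at(p4,hub)}
  ∪ pre   = {pkg_at(p2,portB), pkg_at(p4,hub)} ∪ {truck_at(t3,portB)}
          = {pkg_at(p2,portB), pkg_at(p4,hub), truck_at(t3,portB)}

== RESULT ==
["pkg_at(p2,portB)", "pkg_at(p4,hub)", "truck_at(t3,portB)"]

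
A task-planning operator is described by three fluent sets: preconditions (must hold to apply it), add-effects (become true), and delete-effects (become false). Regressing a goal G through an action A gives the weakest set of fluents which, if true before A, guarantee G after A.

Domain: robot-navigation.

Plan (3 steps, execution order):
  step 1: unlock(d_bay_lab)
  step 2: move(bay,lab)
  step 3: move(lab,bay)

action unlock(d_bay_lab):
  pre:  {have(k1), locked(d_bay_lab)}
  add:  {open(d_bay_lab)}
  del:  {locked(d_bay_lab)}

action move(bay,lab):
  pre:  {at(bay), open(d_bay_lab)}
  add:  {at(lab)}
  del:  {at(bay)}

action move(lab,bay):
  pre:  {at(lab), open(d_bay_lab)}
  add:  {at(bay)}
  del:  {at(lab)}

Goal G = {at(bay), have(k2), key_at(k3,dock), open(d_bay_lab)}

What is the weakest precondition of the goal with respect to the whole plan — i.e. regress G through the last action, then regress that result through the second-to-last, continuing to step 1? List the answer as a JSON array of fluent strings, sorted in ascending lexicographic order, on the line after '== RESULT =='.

Regress step by step:
  through step 3 (move(lab,bay)): drop {at(bay)}, keep {have(k2), key_at(k3,dock), open(d_bay_lab)}, require {at(lab), open(d_bay_lab)}
    → {at(lab), have(k2), key_at(k3,dock), open(d_bay_lab)}
  through step 2 (move(bay,lab)): drop {at(lab)}, keep {have(k2), key_at(k3,dock), open(d_bay_lab)}, require {at(bay), open(d_bay_lab)}
    → {at(bay), have(k2), key_at(k3,dock), open(d_bay_lab)}
  through step 1 (unlock(d_bay_lab)): drop {open(d_bay_lab)}, keep {at(bay), have(k2), key_at(k3,dock)}, require {have(k1), locked(d_bay_lab)}
    → {at(bay), have(k1), have(k2), key_at(k3,dock), locked(d_bay_lab)}

== RESULT ==
["at(bay)", "have(k1)", "have(k2)", "key_at(k3,dock)", "locked(d_bay_lab)"]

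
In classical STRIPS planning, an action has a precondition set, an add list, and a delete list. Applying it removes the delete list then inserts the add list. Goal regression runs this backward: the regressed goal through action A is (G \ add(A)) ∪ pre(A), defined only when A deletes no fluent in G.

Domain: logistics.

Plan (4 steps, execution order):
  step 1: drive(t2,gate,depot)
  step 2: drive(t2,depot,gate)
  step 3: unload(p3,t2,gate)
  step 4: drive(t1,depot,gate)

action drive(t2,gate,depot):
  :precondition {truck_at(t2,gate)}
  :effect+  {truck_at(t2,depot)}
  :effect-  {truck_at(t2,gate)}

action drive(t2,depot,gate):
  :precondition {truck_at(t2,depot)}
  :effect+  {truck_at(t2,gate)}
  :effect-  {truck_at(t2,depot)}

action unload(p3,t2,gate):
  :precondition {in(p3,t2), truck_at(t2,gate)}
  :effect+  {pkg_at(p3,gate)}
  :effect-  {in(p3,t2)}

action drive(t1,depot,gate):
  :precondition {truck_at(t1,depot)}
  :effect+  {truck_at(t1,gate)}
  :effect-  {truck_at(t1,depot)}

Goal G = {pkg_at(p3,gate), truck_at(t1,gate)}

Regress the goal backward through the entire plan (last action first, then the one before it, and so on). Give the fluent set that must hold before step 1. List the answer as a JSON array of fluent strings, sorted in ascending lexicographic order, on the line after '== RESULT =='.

Work backward from the goal:
  through step 4 (drive(t1,depot,gate)): drop {truck_at(t1,gate)}, keep {pkg_at(p3,gate)}, require {truck_at(t1,depot)}
    → {pkg_at(p3,gate), truck_at(t1,depot)}
  through step 3 (unload(p3,t2,gate)): drop {pkg_at(p3,gate)}, keep {truck_at(t1,depot)}, require {in(p3,t2), truck_at(t2,gate)}
    → {in(p3,t2), truck_at(t1,depot), truck_at(t2,gate)}
  through step 2 (drive(t2,depot,gate)): drop {truck_at(t2,gate)}, keep {in(p3,t2), truck_at(t1,depot)}, require {truck_at(t2,depot)}
    → {in(p3,t2), truck_at(t1,depot), truck_at(t2,depot)}
  through step 1 (drive(t2,gate,depot)): drop {truck_at(t2,depot)}, keep {in(p3,t2), truck_at(t1,depot)}, require {truck_at(t2,gate)}
    → {in(p3,t2), truck_at(t1,depot), truck_at(t2,gate)}

== RESULT ==
["in(p3,t2)", "truck_at(t1,depot)", "truck_at(t2,gate)"]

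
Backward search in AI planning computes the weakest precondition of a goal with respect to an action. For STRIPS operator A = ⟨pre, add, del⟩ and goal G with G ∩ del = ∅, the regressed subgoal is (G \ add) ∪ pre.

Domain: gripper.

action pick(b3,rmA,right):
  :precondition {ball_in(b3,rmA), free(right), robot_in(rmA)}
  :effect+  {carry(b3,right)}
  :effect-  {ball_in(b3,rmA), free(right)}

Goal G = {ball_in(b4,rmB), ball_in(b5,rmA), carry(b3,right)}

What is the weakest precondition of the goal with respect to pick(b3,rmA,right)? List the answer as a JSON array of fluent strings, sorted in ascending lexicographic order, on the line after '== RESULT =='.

Regress:
  G ∩ del = {}  (empty — regression defined)
  G \ add = {ball_in(b4,rmB), ball_in(b5,rmA), carry(b3,right)} \ {carry(b3,right)} = {ball_in(b4,rmB), ball_in(b5,rmA)}
  ∪ pre   = {ball_in(b4,rmB), ball_in(b5,rmA)} ∪ {ball_in(b3,rmA), free(right), robot_in(rmA)}
          = {ball_in(b3,rmA), ball_in(b4,rmB), ball_in(b5,rmA), free(right), robot_in(rmA)}

== RESULT ==
["ball_in(b3,rmA)", "ball_in(b4,rmB)", "ball_in(b5,rmA)", "free(right)", "robot_in(rmA)"]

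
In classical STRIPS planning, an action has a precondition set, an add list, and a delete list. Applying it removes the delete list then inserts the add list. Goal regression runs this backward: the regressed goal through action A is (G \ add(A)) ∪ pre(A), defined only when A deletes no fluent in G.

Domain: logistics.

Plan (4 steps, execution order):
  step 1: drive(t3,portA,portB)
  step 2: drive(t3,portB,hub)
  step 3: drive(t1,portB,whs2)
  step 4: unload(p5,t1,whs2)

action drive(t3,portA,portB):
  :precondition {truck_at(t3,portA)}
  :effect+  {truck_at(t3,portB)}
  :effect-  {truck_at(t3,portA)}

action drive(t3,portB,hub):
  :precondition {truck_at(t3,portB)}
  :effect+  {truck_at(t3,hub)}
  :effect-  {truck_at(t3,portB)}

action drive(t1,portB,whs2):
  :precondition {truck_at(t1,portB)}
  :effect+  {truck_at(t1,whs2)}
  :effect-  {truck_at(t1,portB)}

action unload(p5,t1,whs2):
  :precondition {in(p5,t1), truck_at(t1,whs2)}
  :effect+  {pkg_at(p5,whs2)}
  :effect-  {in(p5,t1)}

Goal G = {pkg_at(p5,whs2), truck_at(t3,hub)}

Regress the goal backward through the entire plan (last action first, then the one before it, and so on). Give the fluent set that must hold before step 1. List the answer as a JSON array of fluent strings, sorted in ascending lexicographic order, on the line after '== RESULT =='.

Regress step by step:
  through step 4 (unload(p5,t1,whs2)): drop {pkg_at(p5,whs2)}, keep {truck_at(t3,hub)}, require {in(p5,t1), truck_at(t1,whs2)}
    → {in(p5,t1), truck_at(t1,whs2), truck_at(t3,hub)}
  through step 3 (drive(t1,portB,whs2)): drop {truck_at(t1,whs2)}, keep {in(p5,t1), truck_at(t3,hub)}, require {truck_at(t1,portB)}
    → {in(p5,t1), truck_at(t1,portB), truck_at(t3,hub)}
  through step 2 (drive(t3,portB,hub)): drop {truck_at(t3,hub)}, keep {in(p5,t1), truck_at(t1,portB)}, require {truck_at(t3,portB)}
    → {in(p5,t1), truck_at(t1,portB), truck_at(t3,portB)}
  through step 1 (drive(t3,portA,portB)): drop {truck_at(t3,portB)}, keep {in(p5,t1), truck_at(t1,portB)}, require {truck_at(t3,portA)}
    → {in(p5,t1), truck_at(t1,portB), truck_at(t3,portA)}

== RESULT ==
["in(p5,t1)", "truck_at(t1,portB)", "truck_at(t3,portA)"]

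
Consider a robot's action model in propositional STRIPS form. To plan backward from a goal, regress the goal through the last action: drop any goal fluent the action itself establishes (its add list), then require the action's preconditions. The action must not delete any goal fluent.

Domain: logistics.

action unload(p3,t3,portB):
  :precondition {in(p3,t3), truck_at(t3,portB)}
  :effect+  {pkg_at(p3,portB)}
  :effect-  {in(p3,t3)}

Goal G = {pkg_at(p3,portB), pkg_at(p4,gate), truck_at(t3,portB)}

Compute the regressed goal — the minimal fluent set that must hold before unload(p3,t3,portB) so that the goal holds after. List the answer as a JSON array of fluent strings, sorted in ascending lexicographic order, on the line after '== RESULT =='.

Regress:
  G ∩ del = {}  (empty — regression defined)
  G \ add = {pkg_at(p3,portB), pkg_at(p4,gate), truck_at(t3,portB)} \ {pkg_at(p3,portB)} = {pkg_at(p4,gate), truck_at(t3,portB)}
  ∪ pre   = {pkg_at(p4,gate), truck_at(t3,portB)} ∪ {in(p3,t3), truck_at(t3,portB)}
          = {in(p3,t3), pkg_at(p4,gate), truck_at(t3,portB)}

== RESULT ==
["in(p3,t3)", "pkg_at(p4,gate)", "truck_at(t3,portB)"]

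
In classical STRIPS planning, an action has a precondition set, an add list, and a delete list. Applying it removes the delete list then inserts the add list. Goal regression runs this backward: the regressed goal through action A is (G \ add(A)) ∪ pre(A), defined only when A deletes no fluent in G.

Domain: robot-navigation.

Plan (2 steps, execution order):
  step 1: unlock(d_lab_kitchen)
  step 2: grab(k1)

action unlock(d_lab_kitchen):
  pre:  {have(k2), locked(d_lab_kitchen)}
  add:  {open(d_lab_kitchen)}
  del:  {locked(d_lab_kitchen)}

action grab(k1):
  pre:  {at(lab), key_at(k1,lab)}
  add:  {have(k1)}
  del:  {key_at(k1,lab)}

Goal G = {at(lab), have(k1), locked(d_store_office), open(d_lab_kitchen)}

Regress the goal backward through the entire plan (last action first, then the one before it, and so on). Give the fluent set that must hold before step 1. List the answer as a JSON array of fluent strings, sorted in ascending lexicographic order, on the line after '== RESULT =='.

Regress step by step:
  through step 2 (grab(k1)): drop {have(k1)}, keep {at(lab), locked(d_store_office), open(d_lab_kitchen)}, require {at(lab), key_at(k1,lab)}
    → {at(lab), key_at(k1,lab), locked(d_store_office), open(d_lab_kitchen)}
  through step 1 (unlock(d_lab_kitchen)): drop {open(d_lab_kitchen)}, keep {at(lab), key_at(k1,lab), locked(d_store_office)}, require {have(k2), locked(d_lab_kitchen)}
    → {at(lab), have(k2), key_at(k1,lab), locked(d_lab_kitchen), locked(d_store_office)}

== RESULT ==
["at(lab)", "have(k2)", "key_at(k1,lab)", "locked(d_lab_kitchen)", "locked(d_store_office)"]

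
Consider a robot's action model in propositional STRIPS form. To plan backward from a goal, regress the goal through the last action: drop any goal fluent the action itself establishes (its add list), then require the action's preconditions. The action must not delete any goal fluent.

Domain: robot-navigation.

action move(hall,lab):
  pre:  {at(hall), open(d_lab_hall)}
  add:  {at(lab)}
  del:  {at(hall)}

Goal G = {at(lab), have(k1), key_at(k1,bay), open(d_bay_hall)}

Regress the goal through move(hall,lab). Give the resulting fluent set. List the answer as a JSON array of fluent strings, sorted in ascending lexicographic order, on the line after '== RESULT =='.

Compute (G \ add) ∪ pre:
  G ∩ del = {}  (empty — regression defined)
  G \ add = {at(lab), have(k1), key_at(k1,bay), open(d_bay_hall)} \ {at(lab)} = {have(k1), key_at(k1,bay), open(d_bay_hall)}
  ∪ pre   = {have(k1), key_at(k1,bay), open(d_bay_hall)} ∪ {at(hall), open(d_lab_hall)}
          = {at(hall), have(k1), key_at(k1,bay), open(d_bay_hall), open(d_lab_hall)}

== RESULT ==
["at(hall)", "have(k1)", "key_at(k1,bay)", "open(d_bay_hall)", "open(d_lab_hall)"]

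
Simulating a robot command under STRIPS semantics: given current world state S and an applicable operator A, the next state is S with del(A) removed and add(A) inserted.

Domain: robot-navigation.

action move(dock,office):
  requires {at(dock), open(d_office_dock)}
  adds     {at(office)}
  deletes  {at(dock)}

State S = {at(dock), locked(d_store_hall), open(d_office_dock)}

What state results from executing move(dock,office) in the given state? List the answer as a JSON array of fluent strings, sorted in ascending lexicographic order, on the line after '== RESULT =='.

Compute (S \ del) ∪ add:
  pre ⊆ S: {at(dock), open(d_office_dock)} ⊆ S  — applicable
  S \ del = {locked(d_store_hall), open(d_office_dock)}
  ∪ add   = {at(office), locked(d_store_hall), open(d_office_dock)}

== RESULT ==
["at(office)", "locked(d_store_hall)", "open(d_office_dock)"]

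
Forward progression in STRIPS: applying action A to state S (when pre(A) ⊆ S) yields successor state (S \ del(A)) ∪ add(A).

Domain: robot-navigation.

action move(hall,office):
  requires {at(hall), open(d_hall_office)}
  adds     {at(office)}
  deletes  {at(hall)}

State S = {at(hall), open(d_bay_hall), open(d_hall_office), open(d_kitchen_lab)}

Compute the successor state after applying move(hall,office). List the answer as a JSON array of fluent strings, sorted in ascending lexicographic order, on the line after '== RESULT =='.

Progress:
  pre ⊆ S: {at(hall), open(d_hall_office)} ⊆ S  — applicable
  S \ del = {open(d_bay_hall), open(d_hall_office), open(d_kitchen_lab)}
  ∪ add   = {at(office), open(d_bay_hall), open(d_hall_office), open(d_kitchen_lab)}

== RESULT ==
["at(office)", "open(d_bay_hall)", "open(d_hall_office)", "open(d_kitchen_lab)"]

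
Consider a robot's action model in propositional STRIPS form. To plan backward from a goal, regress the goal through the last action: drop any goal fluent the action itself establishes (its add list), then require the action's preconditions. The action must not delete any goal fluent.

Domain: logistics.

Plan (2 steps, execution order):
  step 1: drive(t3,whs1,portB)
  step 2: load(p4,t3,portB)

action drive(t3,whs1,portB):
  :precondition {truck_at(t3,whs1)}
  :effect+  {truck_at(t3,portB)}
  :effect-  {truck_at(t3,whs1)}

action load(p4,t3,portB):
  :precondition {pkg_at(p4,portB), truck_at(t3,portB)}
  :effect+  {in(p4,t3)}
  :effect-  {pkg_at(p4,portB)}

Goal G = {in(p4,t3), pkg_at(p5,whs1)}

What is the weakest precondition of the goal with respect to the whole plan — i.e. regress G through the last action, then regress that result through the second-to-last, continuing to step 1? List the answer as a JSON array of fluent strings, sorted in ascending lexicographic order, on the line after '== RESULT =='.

Regress step by step:
  through step 2 (load(p4,t3,portB)): drop {in(p4,t3)}, keep {pkg_at(p5,whs1)}, require {pkg_at(p4,portB), truck_at(t3,portB)}
    → {pkg_at(p4,portB), pkg_at(p5,whs1), truck_at(t3,portB)}
  through step 1 (drive(t3,whs1,portB)): drop {truck_at(t3,portB)}, keep {pkg_at(p4,portB), pkg_at(p5,whs1)}, require {truck_at(t3,whs1)}
    → {pkg_at(p4,portB), pkg_at(p5,whs1), truck_at(t3,whs1)}

== RESULT ==
["pkg_at(p4,portB)", "pkg_at(p5,whs1)", "truck_at(t3,whs1)"]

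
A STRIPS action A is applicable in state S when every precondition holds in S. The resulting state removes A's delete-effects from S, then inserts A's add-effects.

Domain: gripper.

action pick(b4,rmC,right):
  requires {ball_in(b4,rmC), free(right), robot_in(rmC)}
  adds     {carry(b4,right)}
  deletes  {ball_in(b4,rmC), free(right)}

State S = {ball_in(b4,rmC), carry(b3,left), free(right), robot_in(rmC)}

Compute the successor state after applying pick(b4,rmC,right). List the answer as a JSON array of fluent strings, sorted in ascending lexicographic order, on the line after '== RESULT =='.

Progress:
  pre ⊆ S: {ball_in(b4,rmC), free(right), robot_in(rmC)} ⊆ S  — applicable
  S \ del = {carry(b3,left), robot_in(rmC)}
  ∪ add   = {carry(b3,left), carry(b4,right), robot_in(rmC)}

== RESULT ==
["carry(b3,left)", "carry(b4,right)", "robot_in(rmC)"]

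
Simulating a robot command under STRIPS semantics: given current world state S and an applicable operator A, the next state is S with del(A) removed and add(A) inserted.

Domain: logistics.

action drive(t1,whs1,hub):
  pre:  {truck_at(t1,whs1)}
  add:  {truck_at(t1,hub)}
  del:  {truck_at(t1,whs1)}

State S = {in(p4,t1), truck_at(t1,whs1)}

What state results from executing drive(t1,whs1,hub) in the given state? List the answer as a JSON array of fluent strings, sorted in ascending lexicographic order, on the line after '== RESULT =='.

Compute (S \ del) ∪ add:
  pre ⊆ S: {truck_at(t1,whs1)} ⊆ S  — applicable
  S \ del = {in(p4,t1)}
  ∪ add   = {in(p4,t1), truck_at(t1,hub)}

== RESULT ==
["in(p4,t1)", "truck_at(t1,hub)"]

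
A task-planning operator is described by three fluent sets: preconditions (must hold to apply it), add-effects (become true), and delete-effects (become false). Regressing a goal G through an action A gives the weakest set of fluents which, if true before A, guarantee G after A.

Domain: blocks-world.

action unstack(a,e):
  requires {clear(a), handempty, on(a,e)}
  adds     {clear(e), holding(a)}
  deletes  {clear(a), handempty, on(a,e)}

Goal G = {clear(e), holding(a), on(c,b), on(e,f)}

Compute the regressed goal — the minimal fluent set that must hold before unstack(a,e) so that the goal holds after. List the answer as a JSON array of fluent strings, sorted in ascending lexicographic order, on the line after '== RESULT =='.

Compute (G \ add) ∪ pre:
  G ∩ del = {}  (empty — regression defined)
  G \ add = {clear(e), holding(a), on(c,b), on(e,f)} \ {clear(e), holding(a)} = {on(c,b), on(e,f)}
  ∪ pre   = {on(c,b), on(e,f)} ∪ {clear(a), handempty, on(a,e)}
          = {clear(a), handempty, on(a,e), on(c,b), on(e,f)}

== RESULT ==
["clear(a)", "handempty", "on(a,e)", "on(c,b)", "on(e,f)"]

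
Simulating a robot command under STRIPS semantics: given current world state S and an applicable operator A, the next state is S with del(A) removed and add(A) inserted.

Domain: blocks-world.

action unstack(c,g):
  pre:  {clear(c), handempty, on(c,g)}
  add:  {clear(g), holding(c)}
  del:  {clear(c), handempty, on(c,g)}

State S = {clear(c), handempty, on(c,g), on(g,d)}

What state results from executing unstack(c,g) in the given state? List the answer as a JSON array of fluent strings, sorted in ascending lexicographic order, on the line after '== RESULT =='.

Progress:
  pre ⊆ S: {clear(c), handempty, on(c,g)} ⊆ S  — applicable
  S \ del = {on(g,d)}
  ∪ add   = {clear(g), holding(c), on(g,d)}

== RESULT ==
["clear(g)", "holding(c)", "on(g,d)"]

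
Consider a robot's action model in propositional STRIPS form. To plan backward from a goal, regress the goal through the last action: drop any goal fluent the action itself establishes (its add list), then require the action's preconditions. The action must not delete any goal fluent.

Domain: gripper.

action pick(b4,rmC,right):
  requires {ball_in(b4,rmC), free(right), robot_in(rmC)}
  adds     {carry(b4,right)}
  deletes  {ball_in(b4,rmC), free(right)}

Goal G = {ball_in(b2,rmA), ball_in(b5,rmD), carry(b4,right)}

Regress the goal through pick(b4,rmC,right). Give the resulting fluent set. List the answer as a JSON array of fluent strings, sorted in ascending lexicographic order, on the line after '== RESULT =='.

Regress:
  G ∩ del = {}  (empty — regression defined)
  G \ add = {ball_in(b2,rmA), ball_in(b5,rmD), carry(b4,right)} \ {carry(b4,right)} = {ball_in(b2,rmA), ball_in(b5,rmD)}
  ∪ pre   = {ball_in(b2,rmA), ball_in(b5,rmD)} ∪ {ball_in(b4,rmC), free(right), robot_in(rmC)}
          = {ball_in(b2,rmA), ball_in(b4,rmC), ball_in(b5,rmD), free(right), robot_in(rmC)}

== RESULT ==
["ball_in(b2,rmA)", "ball_in(b4,rmC)", "ball_in(b5,rmD)", "free(right)", "robot_in(rmC)"]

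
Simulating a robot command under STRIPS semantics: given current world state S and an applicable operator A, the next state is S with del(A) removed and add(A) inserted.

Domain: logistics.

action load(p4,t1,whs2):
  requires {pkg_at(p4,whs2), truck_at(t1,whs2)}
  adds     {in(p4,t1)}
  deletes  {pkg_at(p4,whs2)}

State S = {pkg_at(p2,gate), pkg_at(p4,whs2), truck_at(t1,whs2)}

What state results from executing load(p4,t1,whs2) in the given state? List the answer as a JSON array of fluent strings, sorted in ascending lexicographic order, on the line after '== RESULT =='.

Compute (S \ del) ∪ add:
  pre ⊆ S: {pkg_at(p4,whs2), truck_at(t1,whs2)} ⊆ S  — applicable
  S \ del = {pkg_at(p2,gate), truck_at(t1,whs2)}
  ∪ add   = {in(p4,t1), pkg_at(p2,gate), truck_at(t1,whs2)}

== RESULT ==
["in(p4,t1)", "pkg_at(p2,gate)", "truck_at(t1,whs2)"]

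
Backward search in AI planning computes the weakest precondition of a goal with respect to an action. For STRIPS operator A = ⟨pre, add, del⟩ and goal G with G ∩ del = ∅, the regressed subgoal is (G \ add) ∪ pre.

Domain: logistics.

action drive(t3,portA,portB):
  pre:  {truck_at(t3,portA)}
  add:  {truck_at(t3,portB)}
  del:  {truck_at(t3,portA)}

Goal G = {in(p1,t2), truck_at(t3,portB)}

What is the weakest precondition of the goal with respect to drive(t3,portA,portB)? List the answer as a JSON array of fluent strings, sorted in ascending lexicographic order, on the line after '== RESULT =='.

Regress:
  G ∩ del = {}  (empty — regression defined)
  G \ add = {in(p1,t2), truck_at(t3,portB)} \ {truck_at(t3,portB)} = {in(p1,t2)}
  ∪ pre   = {in(p1,t2)} ∪ {truck_at(t3,portA)}
          = {in(p1,t2), truck_at(t3,portA)}

== RESULT ==
["in(p1,t2)", "truck_at(t3,portA)"]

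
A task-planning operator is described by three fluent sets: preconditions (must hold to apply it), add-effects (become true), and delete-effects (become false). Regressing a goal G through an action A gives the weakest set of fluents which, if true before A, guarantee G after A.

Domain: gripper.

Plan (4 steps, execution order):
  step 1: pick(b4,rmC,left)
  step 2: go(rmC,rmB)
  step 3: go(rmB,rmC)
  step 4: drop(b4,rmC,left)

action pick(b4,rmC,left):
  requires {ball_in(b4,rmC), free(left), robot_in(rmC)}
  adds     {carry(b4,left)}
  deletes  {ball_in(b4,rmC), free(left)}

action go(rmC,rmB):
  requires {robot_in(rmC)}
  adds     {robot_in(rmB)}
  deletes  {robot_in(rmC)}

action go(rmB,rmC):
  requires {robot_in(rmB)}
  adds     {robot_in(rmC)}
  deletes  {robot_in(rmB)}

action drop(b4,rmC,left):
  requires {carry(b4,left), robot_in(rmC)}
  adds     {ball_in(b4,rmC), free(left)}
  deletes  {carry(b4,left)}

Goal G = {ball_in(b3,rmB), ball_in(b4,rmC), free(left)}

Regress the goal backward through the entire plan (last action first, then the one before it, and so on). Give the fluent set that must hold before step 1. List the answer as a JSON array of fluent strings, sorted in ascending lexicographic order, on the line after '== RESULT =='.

Work backward from the goal:
  through step 4 (drop(b4,rmC,left)): drop {ball_in(b4,rmC), free(left)}, keep {ball_in(b3,rmB)}, require {carry(b4,left), robot_in(rmC)}
    → {ball_in(b3,rmB), carry(b4,left), robot_in(rmC)}
  through step 3 (go(rmB,rmC)): drop {robot_in(rmC)}, keep {ball_in(b3,rmB), carry(b4,left)}, require {robot_in(rmB)}
    → {ball_in(b3,rmB), carry(b4,left), robot_in(rmB)}
  through step 2 (go(rmC,rmB)): drop {robot_in(rmB)}, keep {ball_in(b3,rmB), carry(b4,left)}, require {robot_in(rmC)}
    → {ball_in(b3,rmB), carry(b4,left), robot_in(rmC)}
  through step 1 (pick(b4,rmC,left)): drop {carry(b4,left)}, keep {ball_in(b3,rmB), robot_in(rmC)}, require {ball_in(b4,rmC), free(left), robot_in(rmC)}
    → {ball_in(b3,rmB), ball_in(b4,rmC), free(left), robot_in(rmC)}

== RESULT ==
["ball_in(b3,rmB)", "ball_in(b4,rmC)", "free(left)", "robot_in(rmC)"]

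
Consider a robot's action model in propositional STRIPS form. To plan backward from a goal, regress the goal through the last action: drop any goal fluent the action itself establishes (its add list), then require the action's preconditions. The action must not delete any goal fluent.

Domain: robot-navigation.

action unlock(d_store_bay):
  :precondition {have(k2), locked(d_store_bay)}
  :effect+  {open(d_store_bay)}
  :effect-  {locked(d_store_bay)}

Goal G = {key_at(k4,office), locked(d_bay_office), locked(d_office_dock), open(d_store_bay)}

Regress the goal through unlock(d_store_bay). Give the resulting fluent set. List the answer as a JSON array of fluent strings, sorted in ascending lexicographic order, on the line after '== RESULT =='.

Compute (G \ add) ∪ pre:
  G ∩ del = {}  (empty — regression defined)
  G \ add = {key_at(k4,office), locked(d_bay_office), locked(d_office_dock), open(d_store_bay)} \ {open(d_store_bay)} = {key_at(k4,office), locked(d_bay_office), locked(d_office_dock)}
  ∪ pre   = {key_at(k4,office), locked(d_bay_office), locked(d_office_dock)} ∪ {have(k2), locked(d_store_bay)}
          = {have(k2), key_at(k4,office), locked(d_bay_office), locked(d_office_dock), locked(d_store_bay)}

== RESULT ==
["have(k2)", "key_at(k4,office)", "locked(d_bay_office)", "locked(d_office_dock)", "locked(d_store_bay)"]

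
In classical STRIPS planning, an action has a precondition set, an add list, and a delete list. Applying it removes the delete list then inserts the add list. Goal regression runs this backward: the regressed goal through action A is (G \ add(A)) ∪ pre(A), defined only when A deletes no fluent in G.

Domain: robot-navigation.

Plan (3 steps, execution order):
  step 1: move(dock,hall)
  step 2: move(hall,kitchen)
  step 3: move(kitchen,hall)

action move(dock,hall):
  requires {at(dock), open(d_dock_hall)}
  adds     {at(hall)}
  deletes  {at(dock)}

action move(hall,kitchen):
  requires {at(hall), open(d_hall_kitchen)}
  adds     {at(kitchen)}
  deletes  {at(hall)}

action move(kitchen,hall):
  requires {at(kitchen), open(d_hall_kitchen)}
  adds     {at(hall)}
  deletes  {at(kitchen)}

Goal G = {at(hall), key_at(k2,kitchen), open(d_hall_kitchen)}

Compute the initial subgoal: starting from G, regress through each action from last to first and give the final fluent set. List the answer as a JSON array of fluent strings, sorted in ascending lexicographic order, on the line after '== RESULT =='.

Regress step by step:
  through step 3 (move(kitchen,hall)): drop {at(hall)}, keep {key_at(k2,kitchen), open(d_hall_kitchen)}, require {at(kitchen), open(d_hall_kitchen)}
    → {at(kitchen), key_at(k2,kitchen), open(d_hall_kitchen)}
  through step 2 (move(hall,kitchen)): drop {at(kitchen)}, keep {key_at(k2,kitchen), open(d_hall_kitchen)}, require {at(hall), open(d_hall_kitchen)}
    → {at(hall), key_at(k2,kitchen), open(d_hall_kitchen)}
  through step 1 (move(dock,hall)): drop {at(hall)}, keep {key_at(k2,kitchen), open(d_hall_kitchen)}, require {at(dock), open(d_dock_hall)}
    → {at(dock), key_at(k2,kitchen), open(d_dock_hall), open(d_hall_kitchen)}

== RESULT ==
["at(dock)", "key_at(k2,kitchen)", "open(d_dock_hall)", "open(d_hall_kitchen)"]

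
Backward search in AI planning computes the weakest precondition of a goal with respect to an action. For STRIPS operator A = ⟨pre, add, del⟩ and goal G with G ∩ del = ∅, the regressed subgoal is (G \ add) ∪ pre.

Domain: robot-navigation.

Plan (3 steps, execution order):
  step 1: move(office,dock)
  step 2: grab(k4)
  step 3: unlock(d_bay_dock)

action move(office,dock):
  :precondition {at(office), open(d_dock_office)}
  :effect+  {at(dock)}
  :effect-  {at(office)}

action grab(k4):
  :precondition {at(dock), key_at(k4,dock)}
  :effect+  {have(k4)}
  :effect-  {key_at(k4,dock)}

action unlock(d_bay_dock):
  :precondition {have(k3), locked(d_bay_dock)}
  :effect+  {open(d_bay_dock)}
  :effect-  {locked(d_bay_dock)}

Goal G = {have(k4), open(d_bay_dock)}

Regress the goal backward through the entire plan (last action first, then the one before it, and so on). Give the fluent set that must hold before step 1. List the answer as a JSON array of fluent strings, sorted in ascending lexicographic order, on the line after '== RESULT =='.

Work backward from the goal:
  through step 3 (unlock(d_bay_dock)): drop {open(d_bay_dock)}, keep {have(k4)}, require {have(k3), locked(d_bay_dock)}
    → {have(k3), have(k4), locked(d_bay_dock)}
  through step 2 (grab(k4)): drop {have(k4)}, keep {have(k3), locked(d_bay_dock)}, require {at(dock), key_at(k4,dock)}
    → {at(dock), have(k3), key_at(k4,dock), locked(d_bay_dock)}
  through step 1 (move(office,dock)): drop {at(dock)}, keep {have(k3), key_at(k4,dock), locked(d_bay_dock)}, require {at(office), open(d_dock_office)}
    → {at(office), have(k3), key_at(k4,dock), locked(d_bay_dock), open(d_dock_office)}

== RESULT ==
["at(office)", "have(k3)", "key_at(k4,dock)", "locked(d_bay_dock)", "open(d_dock_office)"]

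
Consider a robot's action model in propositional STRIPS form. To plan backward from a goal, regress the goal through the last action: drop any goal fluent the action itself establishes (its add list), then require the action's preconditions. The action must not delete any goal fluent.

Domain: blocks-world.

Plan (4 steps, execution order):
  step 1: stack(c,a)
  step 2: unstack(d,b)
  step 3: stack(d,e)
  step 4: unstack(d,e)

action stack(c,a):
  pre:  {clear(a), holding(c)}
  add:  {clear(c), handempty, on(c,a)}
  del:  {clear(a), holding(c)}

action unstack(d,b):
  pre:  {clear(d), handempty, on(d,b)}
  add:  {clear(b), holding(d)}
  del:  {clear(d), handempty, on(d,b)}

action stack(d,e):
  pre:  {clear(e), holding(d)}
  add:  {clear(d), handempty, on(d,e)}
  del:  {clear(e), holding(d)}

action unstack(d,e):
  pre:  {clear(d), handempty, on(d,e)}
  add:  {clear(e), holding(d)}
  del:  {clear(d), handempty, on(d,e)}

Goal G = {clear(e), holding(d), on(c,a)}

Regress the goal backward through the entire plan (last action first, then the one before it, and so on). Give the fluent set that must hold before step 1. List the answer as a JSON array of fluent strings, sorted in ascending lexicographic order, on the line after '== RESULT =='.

Regress step by step:
  through step 4 (unstack(d,e)): drop {clear(e), holding(d)}, keep {on(c,a)}, require {clear(d), handempty, on(d,e)}
    → {clear(d), handempty, on(c,a), on(d,e)}
  through step 3 (stack(d,e)): drop {clear(d), handempty, on(d,e)}, keep {on(c,a)}, require {clear(e), holding(d)}
    → {clear(e), holding(d), on(c,a)}
  through step 2 (unstack(d,b)): drop {holding(d)}, keep {clear(e), on(c,a)}, require {clear(d), handempty, on(d,b)}
    → {clear(d), clear(e), handempty, on(c,a), on(d,b)}
  through step 1 (stack(c,a)): drop {handempty, on(c,a)}, keep {clear(d), clear(e), on(d,b)}, require {clear(a), holding(c)}
    → {clear(a), clear(d), clear(e), holding(c), on(d,b)}

== RESULT ==
["clear(a)", "clear(d)", "clear(e)", "holding(c)", "on(d,b)"]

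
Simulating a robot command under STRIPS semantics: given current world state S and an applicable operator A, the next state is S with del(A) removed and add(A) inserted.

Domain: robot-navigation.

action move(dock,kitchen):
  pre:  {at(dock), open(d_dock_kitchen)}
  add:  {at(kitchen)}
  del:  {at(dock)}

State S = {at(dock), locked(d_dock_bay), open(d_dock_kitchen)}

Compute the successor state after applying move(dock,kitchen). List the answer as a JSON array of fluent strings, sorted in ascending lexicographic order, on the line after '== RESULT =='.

Progress:
  pre ⊆ S: {at(dock), open(d_dock_kitchen)} ⊆ S  — applicable
  S \ del = {locked(d_dock_bay), open(d_dock_kitchen)}
  ∪ add   = {at(kitchen), locked(d_dock_bay), open(d_dock_kitchen)}

== RESULT ==
["at(kitchen)", "locked(d_dock_bay)", "open(d_dock_kitchen)"]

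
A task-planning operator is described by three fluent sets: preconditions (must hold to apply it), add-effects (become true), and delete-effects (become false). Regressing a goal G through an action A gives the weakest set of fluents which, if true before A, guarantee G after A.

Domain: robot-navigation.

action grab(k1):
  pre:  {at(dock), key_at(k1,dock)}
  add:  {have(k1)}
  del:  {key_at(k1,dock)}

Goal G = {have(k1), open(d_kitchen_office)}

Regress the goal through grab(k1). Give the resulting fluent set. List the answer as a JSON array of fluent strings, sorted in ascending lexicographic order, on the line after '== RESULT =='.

Compute (G \ add) ∪ pre:
  G ∩ del = {}  (empty — regression defined)
  G \ add = {have(k1), open(d_kitchen_office)} \ {have(k1)} = {open(d_kitchen_office)}
  ∪ pre   = {open(d_kitchen_office)} ∪ {at(dock), key_at(k1,dock)}
          = {at(dock), key_at(k1,dock), open(d_kitchen_office)}

== RESULT ==
["at(dock)", "key_at(k1,dock)", "open(d_kitchen_office)"]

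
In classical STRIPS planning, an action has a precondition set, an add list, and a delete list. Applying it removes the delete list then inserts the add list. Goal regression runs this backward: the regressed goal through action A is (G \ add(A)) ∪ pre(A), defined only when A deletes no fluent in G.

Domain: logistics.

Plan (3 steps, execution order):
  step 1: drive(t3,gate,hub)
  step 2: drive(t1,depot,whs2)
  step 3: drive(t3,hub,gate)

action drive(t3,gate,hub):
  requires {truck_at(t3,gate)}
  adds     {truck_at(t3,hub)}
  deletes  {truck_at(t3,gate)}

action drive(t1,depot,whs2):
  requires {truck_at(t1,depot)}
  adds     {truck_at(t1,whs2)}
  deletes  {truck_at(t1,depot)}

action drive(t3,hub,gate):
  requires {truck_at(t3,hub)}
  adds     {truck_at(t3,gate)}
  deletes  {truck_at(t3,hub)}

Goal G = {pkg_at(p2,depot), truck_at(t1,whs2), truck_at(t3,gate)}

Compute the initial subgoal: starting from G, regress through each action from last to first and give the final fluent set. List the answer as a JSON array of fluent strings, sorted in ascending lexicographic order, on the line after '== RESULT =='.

Regress step by step:
  through step 3 (drive(t3,hub,gate)): drop {truck_at(t3,gate)}, keep {pkg_at(p2,depot), truck_at(t1,whs2)}, require {truck_at(t3,hub)}
    → {pkg_at(p2,depot), truck_at(t1,whs2), truck_at(t3,hub)}
  through step 2 (drive(t1,depot,whs2)): drop {truck_at(t1,whs2)}, keep {pkg_at(p2,depot), truck_at(t3,hub)}, require {truck_at(t1,depot)}
    → {pkg_at(p2,depot), truck_at(t1,depot), truck_at(t3,hub)}
  through step 1 (drive(t3,gate,hub)): drop {truck_at(t3,hub)}, keep {pkg_at(p2,depot), truck_at(t1,depot)}, require {truck_at(t3,gate)}
    → {pkg_at(p2,depot), truck_at(t1,depot), truck_at(t3,gate)}

== RESULT ==
["pkg_at(p2,depot)", "truck_at(t1,depot)", "truck_at(t3,gate)"]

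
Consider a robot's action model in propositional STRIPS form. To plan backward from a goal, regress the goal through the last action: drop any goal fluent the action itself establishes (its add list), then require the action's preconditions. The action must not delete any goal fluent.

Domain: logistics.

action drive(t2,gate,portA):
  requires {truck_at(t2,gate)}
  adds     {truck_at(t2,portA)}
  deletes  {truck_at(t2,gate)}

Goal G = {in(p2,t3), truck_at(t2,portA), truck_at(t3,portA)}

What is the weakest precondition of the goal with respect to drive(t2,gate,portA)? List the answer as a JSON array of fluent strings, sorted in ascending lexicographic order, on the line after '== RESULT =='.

Regress:
  G ∩ del = {}  (empty — regression defined)
  G \ add = {in(p2,t3), truck_at(t2,portA), truck_at(t3,portA)} \ {truck_at(t2,portA)} = {in(p2,t3), truck_at(t3,portA)}
  ∪ pre   = {in(p2,t3), truck_at(t3,portA)} ∪ {truck_at(t2,gate)}
          = {in(p2,t3), truck_at(t2,gate), truck_at(t3,portA)}

== RESULT ==
["in(p2,t3)", "truck_at(t2,gate)", "truck_at(t3,portA)"]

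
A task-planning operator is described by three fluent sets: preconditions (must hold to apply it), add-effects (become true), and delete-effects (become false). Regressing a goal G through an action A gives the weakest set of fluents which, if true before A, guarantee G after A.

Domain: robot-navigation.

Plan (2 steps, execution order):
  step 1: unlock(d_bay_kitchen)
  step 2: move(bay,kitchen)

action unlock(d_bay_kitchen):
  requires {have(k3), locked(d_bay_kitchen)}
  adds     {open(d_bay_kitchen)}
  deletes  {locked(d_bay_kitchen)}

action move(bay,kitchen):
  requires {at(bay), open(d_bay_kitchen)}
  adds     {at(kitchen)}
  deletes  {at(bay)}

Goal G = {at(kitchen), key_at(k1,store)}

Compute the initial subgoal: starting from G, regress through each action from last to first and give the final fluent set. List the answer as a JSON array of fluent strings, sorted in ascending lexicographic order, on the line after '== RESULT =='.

Work backward from the goal:
  through step 2 (move(bay,kitchen)): drop {at(kitchen)}, keep {key_at(k1,store)}, require {at(bay), open(d_bay_kitchen)}
    → {at(bay), key_at(k1,store), open(d_bay_kitchen)}
  through step 1 (unlock(d_bay_kitchen)): drop {open(d_bay_kitchen)}, keep {at(bay), key_at(k1,store)}, require {have(k3), locked(d_bay_kitchen)}
    → {at(bay), have(k3), key_at(k1,store), locked(d_bay_kitchen)}

== RESULT ==
["at(bay)", "have(k3)", "key_at(k1,store)", "locked(d_bay_kitchen)"]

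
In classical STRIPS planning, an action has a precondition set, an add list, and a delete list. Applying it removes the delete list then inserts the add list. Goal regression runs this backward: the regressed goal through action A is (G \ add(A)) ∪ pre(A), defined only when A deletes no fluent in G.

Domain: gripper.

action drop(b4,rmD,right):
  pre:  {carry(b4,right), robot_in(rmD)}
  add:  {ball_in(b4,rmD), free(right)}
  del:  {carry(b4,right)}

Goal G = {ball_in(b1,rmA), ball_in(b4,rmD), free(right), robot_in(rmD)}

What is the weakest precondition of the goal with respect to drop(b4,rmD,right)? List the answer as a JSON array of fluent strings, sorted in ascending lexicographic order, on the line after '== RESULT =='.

Compute (G \ add) ∪ pre:
  G ∩ del = {}  (empty — regression defined)
  G \ add = {ball_in(b1,rmA), ball_in(b4,rmD), free(right), robot_in(rmD)} \ {ball_in(b4,rmD), free(right)} = {ball_in(b1,rmA), robot_in(rmD)}
  ∪ pre   = {ball_in(b1,rmA), robot_in(rmD)} ∪ {carry(b4,right), robot_in(rmD)}
          = {ball_in(b1,rmA), carry(b4,right), robot_in(rmD)}

== RESULT ==
["ball_in(b1,rmA)", "carry(b4,right)", "robot_in(rmD)"]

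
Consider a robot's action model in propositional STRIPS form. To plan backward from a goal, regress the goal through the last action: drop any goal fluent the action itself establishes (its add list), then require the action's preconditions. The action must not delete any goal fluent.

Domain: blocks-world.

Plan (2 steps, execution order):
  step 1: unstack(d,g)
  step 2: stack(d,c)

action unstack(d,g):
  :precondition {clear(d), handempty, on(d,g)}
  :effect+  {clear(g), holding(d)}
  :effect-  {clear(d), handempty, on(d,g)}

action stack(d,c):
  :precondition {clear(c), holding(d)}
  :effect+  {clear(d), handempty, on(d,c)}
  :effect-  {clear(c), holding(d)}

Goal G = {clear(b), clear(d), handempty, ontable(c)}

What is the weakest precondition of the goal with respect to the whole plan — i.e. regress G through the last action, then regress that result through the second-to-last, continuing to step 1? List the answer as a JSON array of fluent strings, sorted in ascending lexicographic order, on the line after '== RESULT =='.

Work backward from the goal:
  through step 2 (stack(d,c)): drop {clear(d), handempty}, keep {clear(b), ontable(c)}, require {clear(c), holding(d)}
    → {clear(b), clear(c), holding(d), ontable(c)}
  through step 1 (unstack(d,g)): drop {holding(d)}, keep {clear(b), clear(c), ontable(c)}, require {clear(d), handempty, on(d,g)}
    → {clear(b), clear(c), clear(d), handempty, on(d,g), ontable(c)}

== RESULT ==
["clear(b)", "clear(c)", "clear(d)", "handempty", "on(d,g)", "ontable(c)"]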